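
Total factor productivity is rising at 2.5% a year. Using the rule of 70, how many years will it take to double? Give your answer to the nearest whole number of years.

≈ 28 years

Doubling time ≈ 70 / 2.5 = 28.00 years.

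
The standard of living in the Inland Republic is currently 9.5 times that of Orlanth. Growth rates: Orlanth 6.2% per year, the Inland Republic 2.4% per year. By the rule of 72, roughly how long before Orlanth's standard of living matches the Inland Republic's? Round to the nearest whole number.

approximately 62 years

What matters is the difference: 3.8 pp.
Rule of 72 on the gap: the ratio halves every 72/3.8 ≈ 18.95 years.
A 9.5 times gap takes log₂(9.5) ≈ 3.25 halvings to close: 3.25 × 18.95 ≈ 62 years.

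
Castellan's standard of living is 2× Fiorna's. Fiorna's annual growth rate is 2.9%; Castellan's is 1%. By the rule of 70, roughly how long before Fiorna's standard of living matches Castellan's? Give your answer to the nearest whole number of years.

about 37 years

What matters is the difference: 1.9 pp.
Rule of 70 on the gap: the ratio halves every 70/1.9 ≈ 36.84 years.
A 2× gap closes after 1 halving: 1 × 36.84 ≈ 37 years.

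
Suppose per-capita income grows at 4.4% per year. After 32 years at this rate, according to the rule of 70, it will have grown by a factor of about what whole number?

70/4.4 ≈ 15.91 years per doubling.
32 years fits 2 doublings: 2^2 = 4.

roughly 4 times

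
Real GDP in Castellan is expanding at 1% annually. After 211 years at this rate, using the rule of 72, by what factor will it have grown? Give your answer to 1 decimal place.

about 7.6 times

Doubles every ≈ 72.00 years (72/1).
211 years is 2.93 doublings; 2^2.93 ≈ 7.6×.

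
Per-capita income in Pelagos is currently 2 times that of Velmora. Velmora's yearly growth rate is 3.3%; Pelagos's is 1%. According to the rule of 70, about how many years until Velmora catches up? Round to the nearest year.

Velmora gains on Pelagos at 3.3% − 1% = 2.3 points a year.
At that relative rate the gap halves every 70/2.3 ≈ 30.43 years.
A 2 times gap closes after 1 halving: 1 × 30.43 ≈ 30 years.

about 30 years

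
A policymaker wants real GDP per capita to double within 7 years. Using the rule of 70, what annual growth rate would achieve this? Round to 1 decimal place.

70 / 7 ≈ 10.00, so about 10.0% annually.

approximately 10.0%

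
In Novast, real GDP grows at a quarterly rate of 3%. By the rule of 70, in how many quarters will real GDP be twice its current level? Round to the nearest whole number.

70/3 ≈ 23.33, so it doubles roughly every 23 quarters.

around 23 quarters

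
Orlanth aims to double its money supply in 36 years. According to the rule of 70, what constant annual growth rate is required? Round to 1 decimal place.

70 / 36 ≈ 1.94, so about 1.9% a year.

1.9%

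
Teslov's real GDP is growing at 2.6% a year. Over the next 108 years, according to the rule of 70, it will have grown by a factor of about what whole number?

70/2.6 ≈ 26.92 years per doubling.
108 years fits 4 doublings: 2^4 = 16.

≈ 16 times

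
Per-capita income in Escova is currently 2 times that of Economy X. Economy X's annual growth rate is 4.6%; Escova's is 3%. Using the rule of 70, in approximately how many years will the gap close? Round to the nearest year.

about 44 years

The growth-rate gap is 4.6% − 3% = 1.6 percentage points.
So the ratio between them halves every 70/1.6 ≈ 43.75 years.
A 2 times gap closes after 1 halving: 1 × 43.75 ≈ 44 years.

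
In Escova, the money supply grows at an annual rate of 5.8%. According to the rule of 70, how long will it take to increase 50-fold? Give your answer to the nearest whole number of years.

At 5.8% it doubles every 70/5.8 ≈ 12.07 years.
Reaching 50× takes log₂(50) ≈ 5.64 doublings.
5.64 × 12.07 ≈ 68 years.

about 68 years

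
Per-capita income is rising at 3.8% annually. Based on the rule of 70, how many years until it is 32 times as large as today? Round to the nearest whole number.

Doubling time ≈ 70/3.8 = 18.42 years.
32× is 5 doublings, so 5 × 18.42 ≈ 92 years.

≈ 92 years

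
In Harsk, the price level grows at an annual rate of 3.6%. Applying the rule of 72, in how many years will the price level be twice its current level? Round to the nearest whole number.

At 3.6%, doubling takes about 72/3.6 = 20.00 years.

roughly 20 years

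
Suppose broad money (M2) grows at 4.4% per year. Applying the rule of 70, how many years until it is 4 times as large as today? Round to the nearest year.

approximately 32 years

One doubling takes 70/4.4 = 15.91 years.
4 = 2^2, so 2 doublings → 32 years.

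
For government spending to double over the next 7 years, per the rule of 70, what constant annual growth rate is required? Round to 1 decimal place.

70 / 7 ≈ 10.00, so about 10.0% a year.

about 10.0% a year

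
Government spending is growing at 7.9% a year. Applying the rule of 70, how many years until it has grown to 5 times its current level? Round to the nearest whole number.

21 years

One doubling takes 70/7.9 = 8.86 years.
5× is log₂ 5 ≈ 2.32 doublings, so ≈ 2.32 × 8.86 = 21 years.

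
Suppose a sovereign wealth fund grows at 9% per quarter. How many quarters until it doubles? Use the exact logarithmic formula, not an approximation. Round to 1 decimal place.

t = ln(2) / ln(1 + 0.09) = 0.6931 / 0.086178 ≈ 8.04.

8.0 quarters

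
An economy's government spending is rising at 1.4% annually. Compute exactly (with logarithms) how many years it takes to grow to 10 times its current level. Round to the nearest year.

t = ln(10) / ln(1 + 0.014) = 2.3026 / 0.013903 ≈ 165.62.
≈ 166 years.

166 years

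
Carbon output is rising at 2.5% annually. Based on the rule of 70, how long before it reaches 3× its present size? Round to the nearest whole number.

At 2.5% it doubles every 70/2.5 ≈ 28.00 years.
3× is log₂ 3 ≈ 1.58 doublings, so ≈ 1.58 × 28.00 = 44 years.

44 years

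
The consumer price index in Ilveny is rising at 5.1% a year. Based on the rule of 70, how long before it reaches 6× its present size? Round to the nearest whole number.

≈ 35 years

Doubling time ≈ 70/5.1 = 13.73 years.
Reaching 6× takes log₂(6) ≈ 2.58 doublings.
2.58 × 13.73 ≈ 35 years.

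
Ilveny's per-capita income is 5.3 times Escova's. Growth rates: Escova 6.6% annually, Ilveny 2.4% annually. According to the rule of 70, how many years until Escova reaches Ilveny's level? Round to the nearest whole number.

Escova gains on Ilveny at 6.6% − 2.4% = 4.2 points a year.
At that relative rate the gap halves every 70/4.2 ≈ 16.67 years.
A 5.3 times gap takes log₂(5.3) ≈ 2.41 halvings to close: 2.41 × 16.67 ≈ 40 years.

approximately 40 years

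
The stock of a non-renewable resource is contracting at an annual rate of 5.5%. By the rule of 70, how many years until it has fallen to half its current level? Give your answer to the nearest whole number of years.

≈ 13 years

The rule works in reverse for decay: 70/5.5 ≈ 12.73 years to halve.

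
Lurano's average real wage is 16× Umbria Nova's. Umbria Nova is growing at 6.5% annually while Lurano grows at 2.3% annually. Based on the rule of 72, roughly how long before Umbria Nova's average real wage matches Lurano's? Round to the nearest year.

about 69 years

What matters is the difference: 4.2 pp.
Rule of 72 on the gap: the ratio halves every 72/4.2 ≈ 17.14 years.
A 16× gap closes after 4 halvings: 4 × 17.14 ≈ 69 years.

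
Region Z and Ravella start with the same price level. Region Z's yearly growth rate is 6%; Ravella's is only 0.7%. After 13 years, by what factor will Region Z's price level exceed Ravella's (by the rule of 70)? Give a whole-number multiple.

roughly 2 times

Region Z pulls ahead at 5.3 pp per year, so the ratio doubles every 70/5.3 ≈ 13.21 years.
In 13 years that's 0.98 doublings: 2^0.98 ≈ 2.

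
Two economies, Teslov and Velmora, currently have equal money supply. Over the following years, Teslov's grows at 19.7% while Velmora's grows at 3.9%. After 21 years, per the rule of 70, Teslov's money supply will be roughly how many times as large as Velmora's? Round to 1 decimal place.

about 26.7 times

Teslov pulls ahead at 15.8 pp per year, so the ratio doubles every 70/15.8 ≈ 4.43 years.
In 21 years that's 4.74 doublings: 2^4.74 ≈ 26.7.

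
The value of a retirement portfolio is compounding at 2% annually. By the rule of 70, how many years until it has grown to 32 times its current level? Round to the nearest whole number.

At 2% it doubles every 70/2 ≈ 35.00 years.
32× is 5 doublings, so 5 × 35.00 ≈ 175 years.

approximately 175 years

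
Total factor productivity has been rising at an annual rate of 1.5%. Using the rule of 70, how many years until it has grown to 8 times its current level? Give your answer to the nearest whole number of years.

around 140 years

One doubling takes 70/1.5 = 46.67 years.
Getting to 8× needs 3 doublings: 3 × 46.67 ≈ 140 years.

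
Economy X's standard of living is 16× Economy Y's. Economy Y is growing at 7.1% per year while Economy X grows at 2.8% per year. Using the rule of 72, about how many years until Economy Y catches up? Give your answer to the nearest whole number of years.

The growth-rate gap is 7.1% − 2.8% = 4.3 percentage points.
So the ratio between them halves every 72/4.3 ≈ 16.74 years.
A 16× gap closes after 4 halvings: 4 × 16.74 ≈ 67 years.

about 67 years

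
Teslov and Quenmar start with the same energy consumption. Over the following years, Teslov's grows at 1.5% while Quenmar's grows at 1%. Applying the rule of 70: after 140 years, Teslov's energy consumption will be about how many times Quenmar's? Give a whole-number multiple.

2 times

Teslov pulls ahead at 0.5 pp per year, so the ratio doubles every 70/0.5 ≈ 140.00 years.
In 140 years that's 1.00 doublings: 2^1.00 ≈ 2.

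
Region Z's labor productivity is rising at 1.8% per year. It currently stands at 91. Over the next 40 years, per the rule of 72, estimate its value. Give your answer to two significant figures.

≈ 180

Doubling time ≈ 72/1.8 = 40.00 years.
40 years is 40/40.00 ≈ 1.00 doublings, a factor of 2^1.00 ≈ 2.00.
91 × 2.00 ≈ 180.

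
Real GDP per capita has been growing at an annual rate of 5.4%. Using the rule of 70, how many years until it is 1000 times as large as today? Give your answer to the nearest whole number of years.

One doubling takes 70/5.4 = 12.96 years.
1000× is log₂ 1000 ≈ 9.97 doublings, so ≈ 9.97 × 12.96 = 129 years.

roughly 129 years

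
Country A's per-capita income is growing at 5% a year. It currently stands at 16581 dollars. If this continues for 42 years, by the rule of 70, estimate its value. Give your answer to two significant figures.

Doubling time ≈ 70/5 = 14.00 years.
42 years is 42/14.00 ≈ 3.00 doublings, a factor of 2^3.00 ≈ 8.00.
16581 × 8.00 ≈ 130000 dollars.

approximately 130000 dollars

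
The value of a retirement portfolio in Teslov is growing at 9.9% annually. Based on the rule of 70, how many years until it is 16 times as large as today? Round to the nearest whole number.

≈ 28 years

One doubling takes 70/9.9 = 7.07 years.
Getting to 16× needs 4 doublings: 4 × 7.07 ≈ 28 years.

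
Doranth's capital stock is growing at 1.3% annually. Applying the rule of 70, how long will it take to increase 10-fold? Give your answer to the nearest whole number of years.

One doubling takes 70/1.3 = 53.85 years.
Reaching 10× takes log₂(10) ≈ 3.32 doublings.
3.32 × 53.85 ≈ 179 years.

about 179 years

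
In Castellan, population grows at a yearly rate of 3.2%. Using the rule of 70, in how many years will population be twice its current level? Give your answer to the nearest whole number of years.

≈ 22 years

70/3.2 ≈ 21.88, so it doubles roughly every 22 years.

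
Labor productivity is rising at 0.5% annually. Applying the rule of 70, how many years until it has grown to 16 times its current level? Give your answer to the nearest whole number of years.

Doubling time ≈ 70/0.5 = 140.00 years.
16 = 2^4, so 4 doublings → 560 years.

560 years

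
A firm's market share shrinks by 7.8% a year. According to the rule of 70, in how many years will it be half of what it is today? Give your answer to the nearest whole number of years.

around 9 years

Falling at 7.8%, it halves about every 70/7.8 = 8.97 years.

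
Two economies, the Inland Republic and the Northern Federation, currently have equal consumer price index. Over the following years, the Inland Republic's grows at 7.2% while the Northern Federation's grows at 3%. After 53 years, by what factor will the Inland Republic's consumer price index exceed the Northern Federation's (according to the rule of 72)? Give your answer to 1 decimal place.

8.5 times

the Inland Republic pulls ahead at 4.2 pp per year, so the ratio doubles every 72/4.2 ≈ 17.14 years.
In 53 years that's 3.09 doublings: 2^3.09 ≈ 8.5.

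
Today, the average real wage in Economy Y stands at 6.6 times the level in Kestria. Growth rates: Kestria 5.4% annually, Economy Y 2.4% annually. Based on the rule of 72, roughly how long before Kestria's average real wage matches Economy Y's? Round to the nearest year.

roughly 65 years

Kestria gains on Economy Y at 5.4% − 2.4% = 3 points a year.
At that relative rate the gap halves every 72/3 ≈ 24.00 years.
A 6.6 times gap takes log₂(6.6) ≈ 2.72 halvings to close: 2.72 × 24.00 ≈ 65 years.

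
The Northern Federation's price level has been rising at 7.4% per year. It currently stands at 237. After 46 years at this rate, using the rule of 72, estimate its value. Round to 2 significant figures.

about 6300

Doubling time ≈ 72/7.4 = 9.73 years.
46 years is 46/9.73 ≈ 4.73 doublings, a factor of 2^4.73 ≈ 26.54.
237 × 26.54 ≈ 6300.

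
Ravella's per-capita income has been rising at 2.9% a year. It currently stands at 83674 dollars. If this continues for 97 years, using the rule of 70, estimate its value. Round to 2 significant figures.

about 1400000 dollars

It doubles every 70/2.9 ≈ 24.14 years, so 97 years is 4.02 doublings.
2^4.02 ≈ 16.22; 83674 × 16.22 ≈ 1400000 dollars.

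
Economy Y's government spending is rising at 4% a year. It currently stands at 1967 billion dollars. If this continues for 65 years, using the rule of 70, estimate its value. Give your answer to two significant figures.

roughly 26000 billion dollars

It doubles every 70/4 ≈ 17.50 years, so 65 years is 3.71 doublings.
2^3.71 ≈ 13.09; 1967 × 13.09 ≈ 26000 billion dollars.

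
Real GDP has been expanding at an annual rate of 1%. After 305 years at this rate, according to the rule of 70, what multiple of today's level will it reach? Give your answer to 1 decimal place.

20.5 times

Doubles every ≈ 70.00 years (70/1).
305 years is 4.36 doublings; 2^4.36 ≈ 20.5×.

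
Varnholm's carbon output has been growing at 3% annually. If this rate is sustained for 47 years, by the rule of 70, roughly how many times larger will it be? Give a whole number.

around 4 times

70/3 ≈ 23.33 years per doubling.
47 years fits 2 doublings: 2^2 = 4.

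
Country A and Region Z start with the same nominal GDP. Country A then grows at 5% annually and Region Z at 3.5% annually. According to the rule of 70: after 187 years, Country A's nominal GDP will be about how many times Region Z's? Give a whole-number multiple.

Rate gap = 5% − 3.5% = 1.5 points.
The ratio doubles every 70/1.5 ≈ 46.67 years.
187/46.67 ≈ 4.01 doublings → ratio ≈ 2^4.01 ≈ 16.

16 times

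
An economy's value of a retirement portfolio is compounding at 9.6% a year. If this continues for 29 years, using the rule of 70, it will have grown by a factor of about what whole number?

At 9.6% one doubling takes ≈ 7.29 years; 29 years is 4 of them, so ×16.

about 16 times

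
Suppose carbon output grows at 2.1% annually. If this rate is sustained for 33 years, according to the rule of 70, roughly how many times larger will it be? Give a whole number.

Doubling time ≈ 70/2.1 = 33.33 years.
33/33.33 ≈ 1 doubling, so about 2^1 = 2×.

around 2 times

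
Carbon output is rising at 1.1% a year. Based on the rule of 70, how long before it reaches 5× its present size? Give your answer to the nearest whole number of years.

Doubling time ≈ 70/1.1 = 63.64 years.
5× is log₂ 5 ≈ 2.32 doublings, so ≈ 2.32 × 63.64 = 148 years.

148 years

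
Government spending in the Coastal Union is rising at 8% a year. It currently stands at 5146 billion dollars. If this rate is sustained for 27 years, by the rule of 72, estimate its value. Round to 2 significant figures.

around 41000 billion dollars

It doubles every 72/8 ≈ 9.00 years, so 27 years is 3.00 doublings.
2^3.00 ≈ 8.00; 5146 × 8.00 ≈ 41000 billion dollars.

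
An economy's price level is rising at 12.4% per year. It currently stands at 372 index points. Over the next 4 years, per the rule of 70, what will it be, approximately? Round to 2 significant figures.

around 610 index points

It doubles every 70/12.4 ≈ 5.65 years, so 4 years is 0.71 doublings.
2^0.71 ≈ 1.64; 372 × 1.64 ≈ 610 index points.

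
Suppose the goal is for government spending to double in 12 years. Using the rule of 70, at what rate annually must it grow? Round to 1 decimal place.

about 5.8%

70 / 12 ≈ 5.83, so about 5.8% annually.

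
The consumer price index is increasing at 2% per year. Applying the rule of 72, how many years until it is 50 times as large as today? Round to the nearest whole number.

At 2% it doubles every 72/2 ≈ 36.00 years.
Reaching 50× takes log₂(50) ≈ 5.64 doublings.
5.64 × 36.00 ≈ 203 years.

≈ 203 years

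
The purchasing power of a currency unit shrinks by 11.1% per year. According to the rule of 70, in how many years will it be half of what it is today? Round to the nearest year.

approximately 6 years

Halving time ≈ 70 / 11.1 = 6.31 → 6 years.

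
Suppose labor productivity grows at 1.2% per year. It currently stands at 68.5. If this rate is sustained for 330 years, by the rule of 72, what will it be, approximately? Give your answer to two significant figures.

around 3100

Doubling time ≈ 72/1.2 = 60.00 years.
330 years is 330/60.00 ≈ 5.50 doublings, a factor of 2^5.50 ≈ 45.25.
68.5 × 45.25 ≈ 3100.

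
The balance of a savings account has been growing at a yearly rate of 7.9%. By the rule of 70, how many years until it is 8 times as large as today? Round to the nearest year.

At 7.9% it doubles every 70/7.9 ≈ 8.86 years.
Getting to 8× needs 3 doublings: 3 × 8.86 ≈ 27 years.

27 years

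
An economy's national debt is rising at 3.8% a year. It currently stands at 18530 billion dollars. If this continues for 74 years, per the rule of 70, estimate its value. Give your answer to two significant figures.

It doubles every 70/3.8 ≈ 18.42 years, so 74 years is 4.02 doublings.
2^4.02 ≈ 16.22; 18530 × 16.22 ≈ 300000 billion dollars.

roughly 300000 billion dollars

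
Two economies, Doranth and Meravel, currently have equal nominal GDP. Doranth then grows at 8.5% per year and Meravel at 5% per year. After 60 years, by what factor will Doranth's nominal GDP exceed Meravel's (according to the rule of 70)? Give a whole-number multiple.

Rate gap = 8.5% − 5% = 3.5 points.
The ratio doubles every 70/3.5 ≈ 20.00 years.
60/20.00 ≈ 3.00 doublings → ratio ≈ 2^3.00 ≈ 8.

roughly 8 times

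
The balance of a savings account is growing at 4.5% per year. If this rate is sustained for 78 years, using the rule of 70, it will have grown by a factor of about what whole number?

70/4.5 ≈ 15.56 years per doubling.
78 years fits 5 doublings: 2^5 = 32.

32 times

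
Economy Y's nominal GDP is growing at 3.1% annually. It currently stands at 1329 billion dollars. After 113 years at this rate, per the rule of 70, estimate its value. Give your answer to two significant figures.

about 43000 billion dollars

It doubles every 70/3.1 ≈ 22.58 years, so 113 years is 5.00 doublings.
2^5.00 ≈ 32.00; 1329 × 32.00 ≈ 43000 billion dollars.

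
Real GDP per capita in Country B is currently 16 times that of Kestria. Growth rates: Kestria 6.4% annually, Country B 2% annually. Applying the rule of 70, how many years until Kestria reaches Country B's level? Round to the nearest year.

Kestria gains on Country B at 6.4% − 2% = 4.4 points a year.
At that relative rate the gap halves every 70/4.4 ≈ 15.91 years.
A 16 times gap closes after 4 halvings: 4 × 15.91 ≈ 64 years.

approximately 64 years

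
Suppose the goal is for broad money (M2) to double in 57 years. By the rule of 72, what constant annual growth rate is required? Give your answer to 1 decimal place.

about 1.3%

72 / 57 ≈ 1.26, so about 1.3% a year.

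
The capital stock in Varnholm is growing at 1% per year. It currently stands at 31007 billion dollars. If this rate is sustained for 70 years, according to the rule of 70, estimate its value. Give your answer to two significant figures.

Doubling time ≈ 70/1 = 70.00 years.
70 years is 70/70.00 ≈ 1.00 doublings, a factor of 2^1.00 ≈ 2.00.
31007 × 2.00 ≈ 62000 billion dollars.

approximately 62000 billion dollars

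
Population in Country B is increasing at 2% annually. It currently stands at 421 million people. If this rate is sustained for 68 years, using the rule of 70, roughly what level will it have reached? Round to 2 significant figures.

roughly 1600 million people

Doubling time ≈ 70/2 = 35.00 years.
68 years is 68/35.00 ≈ 1.94 doublings, a factor of 2^1.94 ≈ 3.84.
421 × 3.84 ≈ 1600 million people.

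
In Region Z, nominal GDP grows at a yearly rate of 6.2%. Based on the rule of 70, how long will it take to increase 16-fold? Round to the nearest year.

approximately 45 years

Doubling time ≈ 70/6.2 = 11.29 years.
Getting to 16× needs 4 doublings: 4 × 11.29 ≈ 45 years.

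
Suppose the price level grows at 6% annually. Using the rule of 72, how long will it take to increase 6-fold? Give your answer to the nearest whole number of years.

roughly 31 years

One doubling takes 72/6 = 12.00 years.
6× is log₂ 6 ≈ 2.58 doublings, so ≈ 2.58 × 12.00 = 31 years.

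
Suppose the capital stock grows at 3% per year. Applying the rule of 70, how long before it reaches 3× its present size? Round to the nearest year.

around 37 years

One doubling takes 70/3 = 23.33 years.
3× is log₂ 3 ≈ 1.58 doublings, so ≈ 1.58 × 23.33 = 37 years.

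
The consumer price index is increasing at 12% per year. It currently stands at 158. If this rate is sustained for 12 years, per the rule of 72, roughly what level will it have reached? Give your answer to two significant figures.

approximately 630

Doubling time ≈ 72/12 = 6.00 years.
12 years is 12/6.00 ≈ 2.00 doublings, a factor of 2^2.00 ≈ 4.00.
158 × 4.00 ≈ 630.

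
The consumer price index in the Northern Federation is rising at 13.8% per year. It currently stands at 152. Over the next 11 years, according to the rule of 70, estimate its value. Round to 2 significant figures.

Doubling time ≈ 70/13.8 = 5.07 years.
11 years is 11/5.07 ≈ 2.17 doublings, a factor of 2^2.17 ≈ 4.50.
152 × 4.50 ≈ 680.

≈ 680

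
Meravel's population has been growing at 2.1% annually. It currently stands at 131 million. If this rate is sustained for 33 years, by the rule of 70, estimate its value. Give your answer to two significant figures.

roughly 260 million

Doubling time ≈ 70/2.1 = 33.33 years.
33 years is 33/33.33 ≈ 0.99 doublings, a factor of 2^0.99 ≈ 1.99.
131 × 1.99 ≈ 260 million.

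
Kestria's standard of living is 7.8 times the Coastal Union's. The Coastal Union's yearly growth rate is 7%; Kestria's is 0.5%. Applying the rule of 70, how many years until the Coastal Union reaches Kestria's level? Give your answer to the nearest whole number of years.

the Coastal Union gains on Kestria at 7% − 0.5% = 6.5 points a year.
At that relative rate the gap halves every 70/6.5 ≈ 10.77 years.
A 7.8 times gap takes log₂(7.8) ≈ 2.96 halvings to close: 2.96 × 10.77 ≈ 32 years.

around 32 years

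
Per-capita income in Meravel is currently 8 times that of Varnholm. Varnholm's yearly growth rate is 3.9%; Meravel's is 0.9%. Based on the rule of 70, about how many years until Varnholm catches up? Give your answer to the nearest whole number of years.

What matters is the difference: 3 pp.
Rule of 70 on the gap: the ratio halves every 70/3 ≈ 23.33 years.
An 8 times gap closes after 3 halvings: 3 × 23.33 ≈ 70 years.

70 years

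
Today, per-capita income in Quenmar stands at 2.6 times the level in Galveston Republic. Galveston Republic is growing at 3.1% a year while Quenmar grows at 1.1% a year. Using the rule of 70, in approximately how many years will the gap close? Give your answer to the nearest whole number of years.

48 years

Galveston Republic gains on Quenmar at 3.1% − 1.1% = 2 points a year.
At that relative rate the gap halves every 70/2 ≈ 35.00 years.
A 2.6 times gap takes log₂(2.6) ≈ 1.38 halvings to close: 1.38 × 35.00 ≈ 48 years.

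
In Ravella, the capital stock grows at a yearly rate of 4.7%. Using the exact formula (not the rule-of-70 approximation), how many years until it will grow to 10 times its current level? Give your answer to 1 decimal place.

t = ln(10) / ln(1 + 0.047) = 2.3026 / 0.045929 ≈ 50.13.

50.1 years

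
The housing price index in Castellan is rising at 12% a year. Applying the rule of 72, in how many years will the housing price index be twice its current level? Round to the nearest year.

≈ 6 years

At 12%, doubling takes about 72/12 = 6.00 years.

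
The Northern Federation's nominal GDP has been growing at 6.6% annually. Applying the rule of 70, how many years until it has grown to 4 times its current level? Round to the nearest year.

approximately 21 years

Doubling time ≈ 70/6.6 = 10.61 years.
Getting to 4× needs 2 doublings: 2 × 10.61 ≈ 21 years.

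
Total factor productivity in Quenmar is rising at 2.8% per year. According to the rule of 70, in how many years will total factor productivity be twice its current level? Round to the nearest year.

70/2.8 ≈ 25.00, so it doubles roughly every 25 years.

around 25 years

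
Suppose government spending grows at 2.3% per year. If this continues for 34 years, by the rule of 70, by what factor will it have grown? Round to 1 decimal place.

approximately 2.2 times

Doubling time ≈ 70/2.3 = 30.43 years.
34 years / 30.43 ≈ 1.12 doublings → factor 2^1.12 ≈ 2.2.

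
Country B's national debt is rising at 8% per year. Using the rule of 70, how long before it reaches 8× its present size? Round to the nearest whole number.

26 years

Doubling time ≈ 70/8 = 8.75 years.
8 = 2^3, so 3 doublings → 26 years.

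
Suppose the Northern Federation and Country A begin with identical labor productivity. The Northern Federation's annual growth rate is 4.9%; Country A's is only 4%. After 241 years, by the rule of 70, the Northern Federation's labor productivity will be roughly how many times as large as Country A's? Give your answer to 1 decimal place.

the Northern Federation pulls ahead at 0.9 pp per year, so the ratio doubles every 70/0.9 ≈ 77.78 years.
In 241 years that's 3.10 doublings: 2^3.10 ≈ 8.6.

≈ 8.6 times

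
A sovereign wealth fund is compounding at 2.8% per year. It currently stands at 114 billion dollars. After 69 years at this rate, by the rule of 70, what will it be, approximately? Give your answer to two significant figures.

around 770 billion dollars

It doubles every 70/2.8 ≈ 25.00 years, so 69 years is 2.76 doublings.
2^2.76 ≈ 6.77; 114 × 6.77 ≈ 770 billion dollars.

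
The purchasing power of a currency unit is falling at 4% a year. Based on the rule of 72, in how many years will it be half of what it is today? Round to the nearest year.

around 18 years

Halving time ≈ 72 / 4 = 18.00 → 18 years.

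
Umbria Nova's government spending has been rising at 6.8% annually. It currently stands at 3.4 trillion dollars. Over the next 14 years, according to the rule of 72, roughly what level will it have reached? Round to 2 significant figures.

roughly 8.5 trillion dollars

Doubling time ≈ 72/6.8 = 10.59 years.
14 years is 14/10.59 ≈ 1.32 doublings, a factor of 2^1.32 ≈ 2.50.
3.4 × 2.50 ≈ 8.5 trillion dollars.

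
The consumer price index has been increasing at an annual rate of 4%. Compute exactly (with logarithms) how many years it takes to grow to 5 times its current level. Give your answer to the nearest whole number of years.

t = ln(5) / ln(1 + 0.04) = 1.6094 / 0.039221 ≈ 41.03.
≈ 41 years.

41 years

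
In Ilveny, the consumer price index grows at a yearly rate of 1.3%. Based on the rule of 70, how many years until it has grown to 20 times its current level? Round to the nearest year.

233 years

Doubling time ≈ 70/1.3 = 53.85 years.
Reaching 20× takes log₂(20) ≈ 4.32 doublings.
4.32 × 53.85 ≈ 233 years.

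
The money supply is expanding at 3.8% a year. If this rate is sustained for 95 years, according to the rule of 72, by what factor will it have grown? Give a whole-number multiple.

around 32 times

At 3.8% one doubling takes ≈ 18.95 years; 95 years is 5 of them, so ×32.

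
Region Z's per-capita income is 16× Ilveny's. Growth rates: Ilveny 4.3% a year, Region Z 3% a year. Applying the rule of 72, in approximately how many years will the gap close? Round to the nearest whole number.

The growth-rate gap is 4.3% − 3% = 1.3 percentage points.
So the ratio between them halves every 72/1.3 ≈ 55.38 years.
A 16× gap closes after 4 halvings: 4 × 55.38 ≈ 222 years.

approximately 222 years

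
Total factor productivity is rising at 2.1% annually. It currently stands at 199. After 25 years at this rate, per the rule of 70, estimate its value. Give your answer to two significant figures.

Doubling time ≈ 70/2.1 = 33.33 years.
25 years is 25/33.33 ≈ 0.75 doublings, a factor of 2^0.75 ≈ 1.68.
199 × 1.68 ≈ 330.

330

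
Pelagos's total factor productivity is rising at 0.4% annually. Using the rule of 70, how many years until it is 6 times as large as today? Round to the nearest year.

452 years

Doubling time ≈ 70/0.4 = 175.00 years.
6× is log₂ 6 ≈ 2.58 doublings, so ≈ 2.58 × 175.00 = 452 years.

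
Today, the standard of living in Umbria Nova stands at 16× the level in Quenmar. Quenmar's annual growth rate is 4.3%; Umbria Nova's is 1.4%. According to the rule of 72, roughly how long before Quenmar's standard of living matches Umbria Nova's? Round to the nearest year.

Quenmar gains on Umbria Nova at 4.3% − 1.4% = 2.9 points a year.
At that relative rate the gap halves every 72/2.9 ≈ 24.83 years.
A 16× gap closes after 4 halvings: 4 × 24.83 ≈ 99 years.

99 years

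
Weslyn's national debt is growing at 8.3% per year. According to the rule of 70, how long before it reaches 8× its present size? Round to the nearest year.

≈ 25 years

Doubling time ≈ 70/8.3 = 8.43 years.
8× is 3 doublings, so 3 × 8.43 ≈ 25 years.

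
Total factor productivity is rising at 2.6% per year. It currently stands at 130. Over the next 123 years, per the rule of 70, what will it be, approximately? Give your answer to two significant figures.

around 3100

It doubles every 70/2.6 ≈ 26.92 years, so 123 years is 4.57 doublings.
2^4.57 ≈ 23.75; 130 × 23.75 ≈ 3100.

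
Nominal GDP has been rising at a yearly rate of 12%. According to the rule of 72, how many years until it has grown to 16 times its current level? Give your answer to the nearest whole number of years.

roughly 24 years

One doubling takes 72/12 = 6.00 years.
16 = 2^4, so 4 doublings → 24 years.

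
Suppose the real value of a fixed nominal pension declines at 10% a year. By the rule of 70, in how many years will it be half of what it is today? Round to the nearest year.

approximately 7 years

Halving time ≈ 70 / 10 = 7.00 → 7 years.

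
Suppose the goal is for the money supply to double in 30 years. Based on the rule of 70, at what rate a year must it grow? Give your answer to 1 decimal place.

≈ 2.3% a year

70 / 30 ≈ 2.33, so about 2.3% a year.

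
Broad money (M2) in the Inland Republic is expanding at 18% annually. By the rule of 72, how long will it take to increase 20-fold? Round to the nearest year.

17 years

One doubling takes 72/18 = 4.00 years.
Reaching 20× takes log₂(20) ≈ 4.32 doublings.
4.32 × 4.00 ≈ 17 years.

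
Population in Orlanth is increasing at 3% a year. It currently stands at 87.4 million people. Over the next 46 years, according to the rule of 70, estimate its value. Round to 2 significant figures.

about 340 million people

It doubles every 70/3 ≈ 23.33 years, so 46 years is 1.97 doublings.
2^1.97 ≈ 3.92; 87.4 × 3.92 ≈ 340 million people.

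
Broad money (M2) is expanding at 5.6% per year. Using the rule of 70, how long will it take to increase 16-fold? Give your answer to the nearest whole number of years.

around 50 years

Doubling time ≈ 70/5.6 = 12.50 years.
Getting to 16× needs 4 doublings: 4 × 12.50 ≈ 50 years.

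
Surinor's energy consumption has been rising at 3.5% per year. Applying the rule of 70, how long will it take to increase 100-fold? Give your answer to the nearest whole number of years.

At 3.5% it doubles every 70/3.5 ≈ 20.00 years.
100× is log₂ 100 ≈ 6.64 doublings, so ≈ 6.64 × 20.00 = 133 years.

approximately 133 years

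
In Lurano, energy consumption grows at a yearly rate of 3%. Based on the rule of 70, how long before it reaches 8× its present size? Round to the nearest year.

≈ 70 years

At 3% it doubles every 70/3 ≈ 23.33 years.
Getting to 8× needs 3 doublings: 3 × 23.33 ≈ 70 years.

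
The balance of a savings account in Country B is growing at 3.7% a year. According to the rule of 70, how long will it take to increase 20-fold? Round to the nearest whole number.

Doubling time ≈ 70/3.7 = 18.92 years.
20× is log₂ 20 ≈ 4.32 doublings, so ≈ 4.32 × 18.92 = 82 years.

≈ 82 years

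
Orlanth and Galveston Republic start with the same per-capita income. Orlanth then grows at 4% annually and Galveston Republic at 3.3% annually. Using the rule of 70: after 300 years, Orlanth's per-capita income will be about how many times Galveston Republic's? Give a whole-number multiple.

around 8 times

Orlanth pulls ahead at 0.7 pp per year, so the ratio doubles every 70/0.7 ≈ 100.00 years.
In 300 years that's 3.00 doublings: 2^3.00 ≈ 8.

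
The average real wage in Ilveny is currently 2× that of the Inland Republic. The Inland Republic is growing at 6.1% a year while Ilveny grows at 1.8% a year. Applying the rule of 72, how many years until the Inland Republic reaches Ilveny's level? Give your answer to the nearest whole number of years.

the Inland Republic gains on Ilveny at 6.1% − 1.8% = 4.3 points a year.
At that relative rate the gap halves every 72/4.3 ≈ 16.74 years.
A 2× gap closes after 1 halving: 1 × 16.74 ≈ 17 years.

about 17 years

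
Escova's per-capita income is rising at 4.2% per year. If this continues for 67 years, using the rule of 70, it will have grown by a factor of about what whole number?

16 times

70/4.2 ≈ 16.67 years per doubling.
67 years fits 4 doublings: 2^4 = 16.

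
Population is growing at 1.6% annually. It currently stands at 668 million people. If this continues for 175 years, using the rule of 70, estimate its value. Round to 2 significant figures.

≈ 11000 million people

Doubling time ≈ 70/1.6 = 43.75 years.
175 years is 175/43.75 ≈ 4.00 doublings, a factor of 2^4.00 ≈ 16.00.
668 × 16.00 ≈ 11000 million people.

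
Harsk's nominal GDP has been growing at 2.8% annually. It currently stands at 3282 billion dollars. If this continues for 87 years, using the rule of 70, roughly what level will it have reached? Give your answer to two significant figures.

Doubling time ≈ 70/2.8 = 25.00 years.
87 years is 87/25.00 ≈ 3.48 doublings, a factor of 2^3.48 ≈ 11.16.
3282 × 11.16 ≈ 37000 billion dollars.

roughly 37000 billion dollars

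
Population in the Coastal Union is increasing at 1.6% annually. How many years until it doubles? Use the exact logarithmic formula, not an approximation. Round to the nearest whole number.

t = ln(2) / ln(1 + 0.016) = 0.6931 / 0.015873 ≈ 43.67.
≈ 44 years.

44 years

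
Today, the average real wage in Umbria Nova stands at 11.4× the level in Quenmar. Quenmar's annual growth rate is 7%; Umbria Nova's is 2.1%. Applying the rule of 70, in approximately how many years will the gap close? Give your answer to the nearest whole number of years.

around 50 years

What matters is the difference: 4.9 pp.
Rule of 70 on the gap: the ratio halves every 70/4.9 ≈ 14.29 years.
An 11.4× gap takes log₂(11.4) ≈ 3.51 halvings to close: 3.51 × 14.29 ≈ 50 years.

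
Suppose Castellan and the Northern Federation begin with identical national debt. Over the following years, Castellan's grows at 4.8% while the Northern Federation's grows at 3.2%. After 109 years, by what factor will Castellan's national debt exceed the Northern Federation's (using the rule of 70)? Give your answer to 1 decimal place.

Castellan pulls ahead at 1.6 pp per year, so the ratio doubles every 70/1.6 ≈ 43.75 years.
In 109 years that's 2.49 doublings: 2^2.49 ≈ 5.6.

about 5.6 times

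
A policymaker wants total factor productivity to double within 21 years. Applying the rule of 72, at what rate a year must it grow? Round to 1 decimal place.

around 3.4%

72 / 21 ≈ 3.43, so about 3.4% a year.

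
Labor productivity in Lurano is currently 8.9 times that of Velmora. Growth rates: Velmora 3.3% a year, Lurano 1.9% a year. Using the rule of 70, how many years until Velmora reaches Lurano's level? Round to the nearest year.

roughly 158 years

The growth-rate gap is 3.3% − 1.9% = 1.4 percentage points.
So the ratio between them halves every 70/1.4 ≈ 50.00 years.
An 8.9 times gap takes log₂(8.9) ≈ 3.15 halvings to close: 3.15 × 50.00 ≈ 158 years.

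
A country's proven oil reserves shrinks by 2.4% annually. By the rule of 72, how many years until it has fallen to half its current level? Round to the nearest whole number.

about 30 years

The rule works in reverse for decay: 72/2.4 ≈ 30.00 years to halve.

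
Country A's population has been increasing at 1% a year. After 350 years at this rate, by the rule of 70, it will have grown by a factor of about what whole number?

around 32 times

Doubling time ≈ 70/1 = 70.00 years.
350/70.00 ≈ 5 doublings, so about 2^5 = 32×.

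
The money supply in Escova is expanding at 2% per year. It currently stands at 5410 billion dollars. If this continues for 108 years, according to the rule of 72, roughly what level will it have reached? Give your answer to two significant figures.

approximately 43000 billion dollars

It doubles every 72/2 ≈ 36.00 years, so 108 years is 3.00 doublings.
2^3.00 ≈ 8.00; 5410 × 8.00 ≈ 43000 billion dollars.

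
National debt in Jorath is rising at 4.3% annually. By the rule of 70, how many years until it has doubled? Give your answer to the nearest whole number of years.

70/4.3 ≈ 16.28, so it doubles roughly every 16 years.

around 16 years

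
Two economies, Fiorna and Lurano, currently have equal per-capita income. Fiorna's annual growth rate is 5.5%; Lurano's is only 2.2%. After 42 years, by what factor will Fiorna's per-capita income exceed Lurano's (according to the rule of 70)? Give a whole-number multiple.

about 4 times

Only the 3.3-point difference matters.
70/3.3 ≈ 21.21 years per doubling of the ratio; 42 years gives 1.98 doublings, so ≈ 4×.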